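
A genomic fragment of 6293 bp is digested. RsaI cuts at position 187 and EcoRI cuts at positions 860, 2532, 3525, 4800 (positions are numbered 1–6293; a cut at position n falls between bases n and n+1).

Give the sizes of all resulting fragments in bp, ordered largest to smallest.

1672, 1493, 1275, 993, 673, 187 bp

Combined cut positions (sorted): 187, 860, 2532, 3525, 4800.
Linear molecule, 5 cuts → 6 fragments:
  187 − 0 = 187 bp
  860 − 187 = 673 bp
  2532 − 860 = 1672 bp
  3525 − 2532 = 993 bp
  4800 − 3525 = 1275 bp
  6293 − 4800 = 1493 bp
Sorted largest to smallest: 1672, 1493, 1275, 993, 673, 187 bp.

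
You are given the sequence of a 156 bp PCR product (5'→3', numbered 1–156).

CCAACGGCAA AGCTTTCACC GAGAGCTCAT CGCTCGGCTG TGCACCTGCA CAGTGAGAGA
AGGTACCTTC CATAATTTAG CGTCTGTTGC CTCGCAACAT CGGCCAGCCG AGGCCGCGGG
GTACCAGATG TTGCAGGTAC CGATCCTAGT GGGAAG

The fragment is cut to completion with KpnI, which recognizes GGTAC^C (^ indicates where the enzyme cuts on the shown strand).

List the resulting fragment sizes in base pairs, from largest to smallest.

KpnI sites (GGTACC) start at positions 62, 120, 136.
KpnI cuts after base 5 of each site (before the last base), so after positions 66, 124, 140.
Linear molecule, 3 cuts → 4 fragments:
  1–66 → 66 bp
  67–124 → 58 bp
  125–140 → 16 bp
  141–156 → 16 bp
Sorted largest to smallest: 66, 58, 16, 16 bp.

66, 58, 16, 16 bp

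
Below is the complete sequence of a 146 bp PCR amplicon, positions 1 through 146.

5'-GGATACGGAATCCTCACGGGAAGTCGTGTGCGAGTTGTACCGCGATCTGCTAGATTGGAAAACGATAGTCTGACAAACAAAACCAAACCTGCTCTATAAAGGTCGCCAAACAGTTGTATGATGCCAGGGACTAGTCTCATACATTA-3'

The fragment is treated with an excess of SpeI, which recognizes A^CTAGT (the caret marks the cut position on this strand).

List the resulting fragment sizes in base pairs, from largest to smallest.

The SpeI site (ACTAGT) starts at position 130.
SpeI cuts after the first base of each site, so after position 130.
Linear molecule, 1 cut → 2 fragments:
  1–130 → 130 bp
  131–146 → 16 bp
Sorted largest to smallest: 130, 16 bp.

130, 16 bp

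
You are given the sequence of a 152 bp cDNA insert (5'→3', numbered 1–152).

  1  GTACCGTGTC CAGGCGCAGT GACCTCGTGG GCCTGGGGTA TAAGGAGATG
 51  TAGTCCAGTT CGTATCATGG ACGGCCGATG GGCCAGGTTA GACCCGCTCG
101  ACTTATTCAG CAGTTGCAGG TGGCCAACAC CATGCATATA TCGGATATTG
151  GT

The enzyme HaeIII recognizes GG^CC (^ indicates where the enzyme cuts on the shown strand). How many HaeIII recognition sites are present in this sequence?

GGCC occurs starting at positions 30, 73, 81, 122.
HaeIII cuts at 4 sites.

4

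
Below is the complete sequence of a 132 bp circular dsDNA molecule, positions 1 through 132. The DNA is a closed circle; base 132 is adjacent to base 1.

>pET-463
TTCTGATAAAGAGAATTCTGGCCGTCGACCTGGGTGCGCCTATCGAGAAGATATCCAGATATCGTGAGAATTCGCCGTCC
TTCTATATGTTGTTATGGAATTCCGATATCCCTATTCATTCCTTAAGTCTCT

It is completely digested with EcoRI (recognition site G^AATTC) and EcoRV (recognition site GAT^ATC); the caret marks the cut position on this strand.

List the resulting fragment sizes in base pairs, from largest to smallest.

39, 38, 30, 9, 8, 8 bp

EcoRI sites (GAATTC) start at positions 13, 68, 98.
EcoRI cuts after the first base of each site, so after positions 13, 68, 98.
EcoRV sites (GATATC) start at positions 50, 58, 105.
EcoRV cuts after base 3 of each site, so after positions 52, 60, 107.
Combined cut positions: 13, 52, 60, 68, 98, 107.
Circular molecule, 6 cuts → 6 fragments:
  14–52 → 39 bp
  53–60 → 8 bp
  61–68 → 8 bp
  69–98 → 30 bp
  99–107 → 9 bp
  108–132 then 1–13 → 25 + 13 = 38 bp
Sorted largest to smallest: 39, 38, 30, 9, 8, 8 bp.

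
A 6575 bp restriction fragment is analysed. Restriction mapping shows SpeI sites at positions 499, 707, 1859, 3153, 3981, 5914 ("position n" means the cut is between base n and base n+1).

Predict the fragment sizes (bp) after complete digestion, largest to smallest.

1933, 1294, 1152, 828, 661, 499, 208 bp

Linear molecule, 6 cuts → 7 fragments:
  499 − 0 = 499 bp
  707 − 499 = 208 bp
  1859 − 707 = 1152 bp
  3153 − 1859 = 1294 bp
  3981 − 3153 = 828 bp
  5914 − 3981 = 1933 bp
  6575 − 5914 = 661 bp
Sorted largest to smallest: 1933, 1294, 1152, 828, 661, 499, 208 bp.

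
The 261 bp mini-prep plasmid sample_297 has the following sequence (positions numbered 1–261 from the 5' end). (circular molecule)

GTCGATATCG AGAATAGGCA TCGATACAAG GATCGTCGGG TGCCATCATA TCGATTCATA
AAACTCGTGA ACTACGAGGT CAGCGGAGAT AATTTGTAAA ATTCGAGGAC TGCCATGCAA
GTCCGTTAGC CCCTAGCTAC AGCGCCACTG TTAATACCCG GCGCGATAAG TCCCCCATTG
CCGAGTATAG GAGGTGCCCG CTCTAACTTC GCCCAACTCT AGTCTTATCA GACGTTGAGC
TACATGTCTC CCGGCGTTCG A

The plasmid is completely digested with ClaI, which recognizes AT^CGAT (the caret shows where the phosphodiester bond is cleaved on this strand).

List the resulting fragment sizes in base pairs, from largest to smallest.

ClaI sites (ATCGAT) start at positions 20, 50.
ClaI cuts after base 2 of each site, so after positions 21, 51.
Circular molecule, 2 cuts → 2 fragments:
  22–51 → 30 bp
  52–261 then 1–21 → 210 + 21 = 231 bp
Sorted largest to smallest: 231, 30 bp.

231, 30 bp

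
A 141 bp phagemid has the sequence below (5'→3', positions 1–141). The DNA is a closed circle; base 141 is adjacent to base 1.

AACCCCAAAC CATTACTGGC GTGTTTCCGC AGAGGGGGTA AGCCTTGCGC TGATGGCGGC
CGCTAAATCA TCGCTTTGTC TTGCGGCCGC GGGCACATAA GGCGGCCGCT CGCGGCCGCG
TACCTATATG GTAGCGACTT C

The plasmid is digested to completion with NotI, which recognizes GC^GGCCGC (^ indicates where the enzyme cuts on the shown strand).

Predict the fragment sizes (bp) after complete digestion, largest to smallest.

85, 27, 19, 10 bp

NotI sites (GCGGCCGC) start at positions 56, 83, 102, 112.
NotI cuts after base 2 of each site, so after positions 57, 84, 103, 113.
Circular molecule, 4 cuts → 4 fragments:
  58–84 → 27 bp
  85–103 → 19 bp
  104–113 → 10 bp
  114–141 then 1–57 → 28 + 57 = 85 bp
Sorted largest to smallest: 85, 27, 19, 10 bp.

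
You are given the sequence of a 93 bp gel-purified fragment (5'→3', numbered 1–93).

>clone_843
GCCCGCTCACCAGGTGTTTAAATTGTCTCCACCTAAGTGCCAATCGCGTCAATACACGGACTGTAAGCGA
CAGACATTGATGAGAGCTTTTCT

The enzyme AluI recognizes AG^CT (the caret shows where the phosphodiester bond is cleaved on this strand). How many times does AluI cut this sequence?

AGCT occurs starting at position 85.
AluI cuts at 1 site.

1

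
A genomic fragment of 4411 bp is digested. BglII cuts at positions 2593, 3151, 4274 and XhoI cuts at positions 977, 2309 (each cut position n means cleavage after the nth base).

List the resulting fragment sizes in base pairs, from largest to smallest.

Combined cut positions (sorted): 977, 2309, 2593, 3151, 4274.
Linear molecule, 5 cuts → 6 fragments:
  977 − 0 = 977 bp
  2309 − 977 = 1332 bp
  2593 − 2309 = 284 bp
  3151 − 2593 = 558 bp
  4274 − 3151 = 1123 bp
  4411 − 4274 = 137 bp
Sorted largest to smallest: 1332, 1123, 977, 558, 284, 137 bp.

1332, 1123, 977, 558, 284, 137 bp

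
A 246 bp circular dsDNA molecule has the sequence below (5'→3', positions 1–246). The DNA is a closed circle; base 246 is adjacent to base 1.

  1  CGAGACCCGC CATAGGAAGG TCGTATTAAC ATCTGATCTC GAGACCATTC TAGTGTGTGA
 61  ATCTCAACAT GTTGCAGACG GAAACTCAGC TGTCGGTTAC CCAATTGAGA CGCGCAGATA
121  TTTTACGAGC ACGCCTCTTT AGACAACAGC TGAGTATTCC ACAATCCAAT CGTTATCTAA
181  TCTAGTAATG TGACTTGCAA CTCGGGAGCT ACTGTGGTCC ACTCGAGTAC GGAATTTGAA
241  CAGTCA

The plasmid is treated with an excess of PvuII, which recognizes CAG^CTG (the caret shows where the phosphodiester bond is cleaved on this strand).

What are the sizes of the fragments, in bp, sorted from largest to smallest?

PvuII sites (CAGCTG) start at positions 87, 147.
PvuII cuts after base 3 of each site, so after positions 89, 149.
Circular molecule, 2 cuts → 2 fragments:
  90–149 → 60 bp
  150–246 then 1–89 → 97 + 89 = 186 bp
Sorted largest to smallest: 186, 60 bp.

186, 60 bp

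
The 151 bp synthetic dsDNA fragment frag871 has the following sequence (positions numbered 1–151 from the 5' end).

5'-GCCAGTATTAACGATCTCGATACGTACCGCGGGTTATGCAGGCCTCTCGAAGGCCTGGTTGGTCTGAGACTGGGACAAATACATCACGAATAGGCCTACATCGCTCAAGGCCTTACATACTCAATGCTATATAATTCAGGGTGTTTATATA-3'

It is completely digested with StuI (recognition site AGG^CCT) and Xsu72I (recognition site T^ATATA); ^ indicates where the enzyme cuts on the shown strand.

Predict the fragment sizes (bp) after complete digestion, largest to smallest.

StuI sites (AGGCCT) start at positions 40, 51, 92, 108.
StuI cuts after base 3 of each site, so after positions 42, 53, 94, 110.
Xsu72I sites (TATATA) start at positions 128, 146.
Xsu72I cuts after the first base of each site, so after positions 128, 146.
Combined cut positions: 42, 53, 94, 110, 128, 146.
Linear molecule, 6 cuts → 7 fragments:
  1–42 → 42 bp
  43–53 → 11 bp
  54–94 → 41 bp
  95–110 → 16 bp
  111–128 → 18 bp
  129–146 → 18 bp
  147–151 → 5 bp
Sorted largest to smallest: 42, 41, 18, 18, 16, 11, 5 bp.

42, 41, 18, 18, 16, 11, 5 bp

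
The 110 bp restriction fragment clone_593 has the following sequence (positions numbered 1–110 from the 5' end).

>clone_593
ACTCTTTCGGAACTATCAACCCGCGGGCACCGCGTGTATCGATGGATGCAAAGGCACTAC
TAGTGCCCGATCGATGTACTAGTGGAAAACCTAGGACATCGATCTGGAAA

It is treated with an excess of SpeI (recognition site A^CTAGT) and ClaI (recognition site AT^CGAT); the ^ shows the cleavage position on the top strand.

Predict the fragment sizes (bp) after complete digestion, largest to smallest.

SpeI sites (ACTAGT) start at positions 59, 78.
SpeI cuts after the first base of each site, so after positions 59, 78.
ClaI sites (ATCGAT) start at positions 38, 70, 98.
ClaI cuts after base 2 of each site, so after positions 39, 71, 99.
Combined cut positions: 39, 59, 71, 78, 99.
Linear molecule, 5 cuts → 6 fragments:
  1–39 → 39 bp
  40–59 → 20 bp
  60–71 → 12 bp
  72–78 → 7 bp
  79–99 → 21 bp
  100–110 → 11 bp
Sorted largest to smallest: 39, 21, 20, 12, 11, 7 bp.

39, 21, 20, 12, 11, 7 bp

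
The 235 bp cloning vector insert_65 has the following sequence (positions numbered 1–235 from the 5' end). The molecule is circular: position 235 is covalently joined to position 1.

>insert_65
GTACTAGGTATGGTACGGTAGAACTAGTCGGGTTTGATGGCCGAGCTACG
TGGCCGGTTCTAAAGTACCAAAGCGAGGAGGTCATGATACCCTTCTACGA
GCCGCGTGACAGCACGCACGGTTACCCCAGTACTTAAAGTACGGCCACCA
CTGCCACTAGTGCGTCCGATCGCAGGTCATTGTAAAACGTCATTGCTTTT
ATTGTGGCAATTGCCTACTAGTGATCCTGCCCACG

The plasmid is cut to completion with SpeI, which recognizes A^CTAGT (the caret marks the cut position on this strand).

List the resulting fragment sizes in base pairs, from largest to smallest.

133, 61, 41 bp

SpeI sites (ACTAGT) start at positions 23, 156, 217.
SpeI cuts after the first base of each site, so after positions 23, 156, 217.
Circular molecule, 3 cuts → 3 fragments:
  24–156 → 133 bp
  157–217 → 61 bp
  218–235 then 1–23 → 18 + 23 = 41 bp
Sorted largest to smallest: 133, 61, 41 bp.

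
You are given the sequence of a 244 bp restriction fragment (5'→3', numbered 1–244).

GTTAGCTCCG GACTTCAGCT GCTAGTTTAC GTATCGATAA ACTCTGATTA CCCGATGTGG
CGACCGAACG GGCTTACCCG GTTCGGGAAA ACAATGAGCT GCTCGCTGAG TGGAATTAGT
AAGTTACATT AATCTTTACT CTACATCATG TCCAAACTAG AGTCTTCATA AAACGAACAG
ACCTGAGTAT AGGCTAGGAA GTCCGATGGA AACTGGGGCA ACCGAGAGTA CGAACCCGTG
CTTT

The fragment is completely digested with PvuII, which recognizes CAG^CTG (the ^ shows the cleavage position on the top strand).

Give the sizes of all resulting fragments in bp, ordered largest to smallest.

226, 18 bp

The PvuII site (CAGCTG) starts at position 16.
PvuII cuts after base 3 of each site, so after position 18.
Linear molecule, 1 cut → 2 fragments:
  1–18 → 18 bp
  19–244 → 226 bp
Sorted largest to smallest: 226, 18 bp.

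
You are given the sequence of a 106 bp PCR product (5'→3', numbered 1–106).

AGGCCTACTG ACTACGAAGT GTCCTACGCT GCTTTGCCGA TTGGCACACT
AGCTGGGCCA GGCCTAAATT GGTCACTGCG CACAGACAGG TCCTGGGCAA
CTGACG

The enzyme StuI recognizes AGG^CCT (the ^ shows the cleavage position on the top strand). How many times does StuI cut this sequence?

2

AGGCCT occurs starting at positions 1, 60.
StuI cuts at 2 sites.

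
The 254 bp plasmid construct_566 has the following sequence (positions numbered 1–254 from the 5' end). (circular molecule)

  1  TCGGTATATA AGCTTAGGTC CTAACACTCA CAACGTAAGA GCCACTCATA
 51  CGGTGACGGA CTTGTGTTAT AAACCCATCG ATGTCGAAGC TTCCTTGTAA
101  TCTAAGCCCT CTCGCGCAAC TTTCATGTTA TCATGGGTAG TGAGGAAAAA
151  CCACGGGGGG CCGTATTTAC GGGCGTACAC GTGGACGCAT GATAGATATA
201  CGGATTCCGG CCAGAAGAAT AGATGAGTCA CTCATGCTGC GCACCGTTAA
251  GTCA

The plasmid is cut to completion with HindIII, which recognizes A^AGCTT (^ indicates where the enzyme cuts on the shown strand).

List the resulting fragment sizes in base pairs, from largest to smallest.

177, 77 bp

HindIII sites (AAGCTT) start at positions 10, 87.
HindIII cuts after the first base of each site, so after positions 10, 87.
Circular molecule, 2 cuts → 2 fragments:
  11–87 → 77 bp
  88–254 then 1–10 → 167 + 10 = 177 bp
Sorted largest to smallest: 177, 77 bp.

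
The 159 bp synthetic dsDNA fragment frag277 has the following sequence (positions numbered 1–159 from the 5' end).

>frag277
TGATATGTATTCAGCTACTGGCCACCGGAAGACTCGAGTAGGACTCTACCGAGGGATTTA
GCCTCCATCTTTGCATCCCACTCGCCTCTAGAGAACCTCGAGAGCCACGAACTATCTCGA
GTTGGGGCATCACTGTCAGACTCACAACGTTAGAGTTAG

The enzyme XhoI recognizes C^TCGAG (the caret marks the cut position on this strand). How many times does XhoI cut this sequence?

3

CTCGAG occurs starting at positions 33, 97, 116.
XhoI cuts at 3 sites.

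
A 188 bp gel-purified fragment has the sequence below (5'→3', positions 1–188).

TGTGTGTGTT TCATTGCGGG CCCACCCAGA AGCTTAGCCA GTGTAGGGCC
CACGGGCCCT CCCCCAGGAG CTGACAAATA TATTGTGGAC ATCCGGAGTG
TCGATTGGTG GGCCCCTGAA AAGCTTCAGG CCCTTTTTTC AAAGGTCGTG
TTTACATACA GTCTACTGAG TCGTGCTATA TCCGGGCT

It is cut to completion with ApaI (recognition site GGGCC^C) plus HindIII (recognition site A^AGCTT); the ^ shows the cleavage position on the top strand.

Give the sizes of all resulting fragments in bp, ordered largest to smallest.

67, 56, 22, 20, 8, 8, 7 bp

ApaI sites (GGGCCC) start at positions 18, 46, 54, 110.
ApaI cuts after base 5 of each site (before the last base), so after positions 22, 50, 58, 114.
HindIII sites (AAGCTT) start at positions 30, 121.
HindIII cuts after the first base of each site, so after positions 30, 121.
Combined cut positions: 22, 30, 50, 58, 114, 121.
Linear molecule, 6 cuts → 7 fragments:
  1–22 → 22 bp
  23–30 → 8 bp
  31–50 → 20 bp
  51–58 → 8 bp
  59–114 → 56 bp
  115–121 → 7 bp
  122–188 → 67 bp
Sorted largest to smallest: 67, 56, 22, 20, 8, 8, 7 bp.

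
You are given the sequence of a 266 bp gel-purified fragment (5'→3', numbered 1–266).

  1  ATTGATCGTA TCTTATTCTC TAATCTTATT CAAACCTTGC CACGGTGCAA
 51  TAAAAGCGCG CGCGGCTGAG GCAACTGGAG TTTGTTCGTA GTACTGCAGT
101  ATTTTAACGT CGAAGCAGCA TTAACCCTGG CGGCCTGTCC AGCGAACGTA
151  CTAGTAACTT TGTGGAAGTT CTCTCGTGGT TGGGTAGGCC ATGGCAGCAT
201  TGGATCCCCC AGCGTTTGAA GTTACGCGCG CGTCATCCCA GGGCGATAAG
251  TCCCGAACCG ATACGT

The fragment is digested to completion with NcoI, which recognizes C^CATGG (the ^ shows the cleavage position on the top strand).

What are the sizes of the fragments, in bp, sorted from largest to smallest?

189, 77 bp

The NcoI site (CCATGG) starts at position 189.
NcoI cuts after the first base of each site, so after position 189.
Linear molecule, 1 cut → 2 fragments:
  1–189 → 189 bp
  190–266 → 77 bp
Sorted largest to smallest: 189, 77 bp.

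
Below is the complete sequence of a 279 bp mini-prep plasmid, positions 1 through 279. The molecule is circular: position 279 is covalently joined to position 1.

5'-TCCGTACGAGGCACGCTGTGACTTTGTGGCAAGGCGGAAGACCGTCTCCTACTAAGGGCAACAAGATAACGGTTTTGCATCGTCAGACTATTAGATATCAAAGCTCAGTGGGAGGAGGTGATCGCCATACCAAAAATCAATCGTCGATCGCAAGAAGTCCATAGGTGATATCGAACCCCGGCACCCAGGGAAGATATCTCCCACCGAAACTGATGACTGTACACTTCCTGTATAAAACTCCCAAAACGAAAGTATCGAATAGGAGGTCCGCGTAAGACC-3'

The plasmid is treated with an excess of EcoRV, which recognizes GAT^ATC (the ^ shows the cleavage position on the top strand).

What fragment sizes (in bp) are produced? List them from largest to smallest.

EcoRV sites (GATATC) start at positions 94, 167, 193.
EcoRV cuts after base 3 of each site, so after positions 96, 169, 195.
Circular molecule, 3 cuts → 3 fragments:
  97–169 → 73 bp
  170–195 → 26 bp
  196–279 then 1–96 → 84 + 96 = 180 bp
Sorted largest to smallest: 180, 73, 26 bp.

180, 73, 26 bp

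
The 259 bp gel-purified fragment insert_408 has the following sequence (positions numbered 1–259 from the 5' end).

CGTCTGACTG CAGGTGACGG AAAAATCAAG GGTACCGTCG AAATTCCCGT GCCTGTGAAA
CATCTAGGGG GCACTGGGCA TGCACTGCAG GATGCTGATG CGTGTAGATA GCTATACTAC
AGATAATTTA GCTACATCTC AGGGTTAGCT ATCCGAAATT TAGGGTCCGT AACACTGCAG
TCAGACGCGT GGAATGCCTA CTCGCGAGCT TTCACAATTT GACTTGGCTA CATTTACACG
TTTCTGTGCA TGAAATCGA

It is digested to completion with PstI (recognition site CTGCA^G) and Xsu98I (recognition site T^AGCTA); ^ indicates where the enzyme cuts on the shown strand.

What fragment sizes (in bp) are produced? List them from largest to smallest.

PstI sites (CTGCAG) start at positions 8, 85, 175.
PstI cuts after base 5 of each site (before the last base), so after positions 12, 89, 179.
Xsu98I sites (TAGCTA) start at positions 109, 129, 146.
Xsu98I cuts after the first base of each site, so after positions 109, 129, 146.
Combined cut positions: 12, 89, 109, 129, 146, 179.
Linear molecule, 6 cuts → 7 fragments:
  1–12 → 12 bp
  13–89 → 77 bp
  90–109 → 20 bp
  110–129 → 20 bp
  130–146 → 17 bp
  147–179 → 33 bp
  180–259 → 80 bp
Sorted largest to smallest: 80, 77, 33, 20, 20, 17, 12 bp.

80, 77, 33, 20, 20, 17, 12 bp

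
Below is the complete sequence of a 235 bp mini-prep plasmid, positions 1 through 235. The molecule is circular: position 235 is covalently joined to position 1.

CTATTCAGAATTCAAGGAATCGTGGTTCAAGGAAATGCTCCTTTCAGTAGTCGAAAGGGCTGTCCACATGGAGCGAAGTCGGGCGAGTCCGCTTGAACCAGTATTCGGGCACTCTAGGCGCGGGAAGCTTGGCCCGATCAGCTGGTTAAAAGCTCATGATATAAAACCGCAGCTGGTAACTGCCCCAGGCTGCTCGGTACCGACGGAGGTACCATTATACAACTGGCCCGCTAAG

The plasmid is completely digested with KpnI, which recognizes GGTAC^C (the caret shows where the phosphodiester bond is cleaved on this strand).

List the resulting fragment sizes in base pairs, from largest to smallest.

KpnI sites (GGTACC) start at positions 196, 208.
KpnI cuts after base 5 of each site (before the last base), so after positions 200, 212.
Circular molecule, 2 cuts → 2 fragments:
  201–212 → 12 bp
  213–235 then 1–200 → 23 + 200 = 223 bp
Sorted largest to smallest: 223, 12 bp.

223, 12 bp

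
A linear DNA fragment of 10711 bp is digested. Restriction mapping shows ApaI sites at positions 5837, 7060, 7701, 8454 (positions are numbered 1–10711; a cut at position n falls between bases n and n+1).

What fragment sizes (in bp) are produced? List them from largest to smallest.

5837, 2257, 1223, 753, 641 bp

Linear molecule, 4 cuts → 5 fragments:
  5837 − 0 = 5837 bp
  7060 − 5837 = 1223 bp
  7701 − 7060 = 641 bp
  8454 − 7701 = 753 bp
  10711 − 8454 = 2257 bp
Sorted largest to smallest: 5837, 2257, 1223, 753, 641 bp.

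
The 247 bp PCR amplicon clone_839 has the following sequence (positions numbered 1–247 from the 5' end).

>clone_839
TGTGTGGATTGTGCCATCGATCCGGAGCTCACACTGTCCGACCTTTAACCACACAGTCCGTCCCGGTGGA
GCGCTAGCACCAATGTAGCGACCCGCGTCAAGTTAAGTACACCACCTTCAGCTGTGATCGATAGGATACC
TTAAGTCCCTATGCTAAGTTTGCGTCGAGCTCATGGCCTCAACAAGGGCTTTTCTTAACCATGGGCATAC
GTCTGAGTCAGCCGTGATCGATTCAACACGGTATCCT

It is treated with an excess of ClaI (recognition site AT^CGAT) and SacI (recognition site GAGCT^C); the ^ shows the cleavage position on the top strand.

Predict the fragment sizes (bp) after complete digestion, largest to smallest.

ClaI sites (ATCGAT) start at positions 16, 127, 227.
ClaI cuts after base 2 of each site, so after positions 17, 128, 228.
SacI sites (GAGCTC) start at positions 25, 167.
SacI cuts after base 5 of each site (before the last base), so after positions 29, 171.
Combined cut positions: 17, 29, 128, 171, 228.
Linear molecule, 5 cuts → 6 fragments:
  1–17 → 17 bp
  18–29 → 12 bp
  30–128 → 99 bp
  129–171 → 43 bp
  172–228 → 57 bp
  229–247 → 19 bp
Sorted largest to smallest: 99, 57, 43, 19, 17, 12 bp.

99, 57, 43, 19, 17, 12 bp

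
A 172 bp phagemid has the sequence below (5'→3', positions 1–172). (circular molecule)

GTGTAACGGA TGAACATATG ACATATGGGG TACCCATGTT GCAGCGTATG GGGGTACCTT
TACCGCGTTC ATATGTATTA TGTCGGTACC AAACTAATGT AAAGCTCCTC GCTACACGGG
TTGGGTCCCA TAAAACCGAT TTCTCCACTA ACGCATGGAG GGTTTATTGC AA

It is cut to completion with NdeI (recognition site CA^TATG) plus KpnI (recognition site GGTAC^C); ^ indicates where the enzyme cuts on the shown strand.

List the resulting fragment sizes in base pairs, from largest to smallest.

NdeI sites (CATATG) start at positions 15, 22, 70.
NdeI cuts after base 2 of each site, so after positions 16, 23, 71.
KpnI sites (GGTACC) start at positions 29, 53, 85.
KpnI cuts after base 5 of each site (before the last base), so after positions 33, 57, 89.
Combined cut positions: 16, 23, 33, 57, 71, 89.
Circular molecule, 6 cuts → 6 fragments:
  17–23 → 7 bp
  24–33 → 10 bp
  34–57 → 24 bp
  58–71 → 14 bp
  72–89 → 18 bp
  90–172 then 1–16 → 83 + 16 = 99 bp
Sorted largest to smallest: 99, 24, 18, 14, 10, 7 bp.

99, 24, 18, 14, 10, 7 bp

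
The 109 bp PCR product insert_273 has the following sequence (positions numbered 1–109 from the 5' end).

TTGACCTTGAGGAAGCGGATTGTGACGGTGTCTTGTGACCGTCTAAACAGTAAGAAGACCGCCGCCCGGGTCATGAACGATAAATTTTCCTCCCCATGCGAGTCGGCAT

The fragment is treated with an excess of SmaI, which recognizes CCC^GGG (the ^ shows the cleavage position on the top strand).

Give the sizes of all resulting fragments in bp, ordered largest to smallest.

67, 42 bp

The SmaI site (CCCGGG) starts at position 65.
SmaI cuts after base 3 of each site, so after position 67.
Linear molecule, 1 cut → 2 fragments:
  1–67 → 67 bp
  68–109 → 42 bp
Sorted largest to smallest: 67, 42 bp.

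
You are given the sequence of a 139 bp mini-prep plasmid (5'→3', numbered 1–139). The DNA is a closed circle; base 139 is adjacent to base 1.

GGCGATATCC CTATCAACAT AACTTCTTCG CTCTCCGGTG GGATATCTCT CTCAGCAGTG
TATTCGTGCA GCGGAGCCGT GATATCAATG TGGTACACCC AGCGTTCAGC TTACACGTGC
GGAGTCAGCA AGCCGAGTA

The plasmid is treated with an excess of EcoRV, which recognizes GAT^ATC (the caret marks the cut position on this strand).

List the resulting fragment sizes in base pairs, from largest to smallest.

62, 39, 38 bp

EcoRV sites (GATATC) start at positions 4, 42, 81.
EcoRV cuts after base 3 of each site, so after positions 6, 44, 83.
Circular molecule, 3 cuts → 3 fragments:
  7–44 → 38 bp
  45–83 → 39 bp
  84–139 then 1–6 → 56 + 6 = 62 bp
Sorted largest to smallest: 62, 39, 38 bp.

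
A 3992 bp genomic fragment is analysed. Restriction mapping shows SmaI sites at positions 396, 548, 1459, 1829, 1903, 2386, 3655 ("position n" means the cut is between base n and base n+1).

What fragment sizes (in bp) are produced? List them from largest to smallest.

Linear molecule, 7 cuts → 8 fragments:
  396 − 0 = 396 bp
  548 − 396 = 152 bp
  1459 − 548 = 911 bp
  1829 − 1459 = 370 bp
  1903 − 1829 = 74 bp
  2386 − 1903 = 483 bp
  3655 − 2386 = 1269 bp
  3992 − 3655 = 337 bp
Sorted largest to smallest: 1269, 911, 483, 396, 370, 337, 152, 74 bp.

1269, 911, 483, 396, 370, 337, 152, 74 bp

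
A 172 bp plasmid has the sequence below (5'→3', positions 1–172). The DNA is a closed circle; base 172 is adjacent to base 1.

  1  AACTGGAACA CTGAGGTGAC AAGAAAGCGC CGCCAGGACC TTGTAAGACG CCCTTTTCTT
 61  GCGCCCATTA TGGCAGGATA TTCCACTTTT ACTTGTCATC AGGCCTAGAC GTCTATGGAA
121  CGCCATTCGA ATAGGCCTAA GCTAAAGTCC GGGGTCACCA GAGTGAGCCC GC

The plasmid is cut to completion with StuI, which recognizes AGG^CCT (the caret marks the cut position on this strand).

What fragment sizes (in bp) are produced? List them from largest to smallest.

140, 32 bp

StuI sites (AGGCCT) start at positions 101, 133.
StuI cuts after base 3 of each site, so after positions 103, 135.
Circular molecule, 2 cuts → 2 fragments:
  104–135 → 32 bp
  136–172 then 1–103 → 37 + 103 = 140 bp
Sorted largest to smallest: 140, 32 bp.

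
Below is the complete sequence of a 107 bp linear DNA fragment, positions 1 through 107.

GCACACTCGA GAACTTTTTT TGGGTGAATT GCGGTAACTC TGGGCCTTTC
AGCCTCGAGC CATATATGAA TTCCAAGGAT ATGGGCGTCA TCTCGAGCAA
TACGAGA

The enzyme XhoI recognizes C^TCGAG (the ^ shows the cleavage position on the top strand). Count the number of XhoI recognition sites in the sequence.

CTCGAG occurs starting at positions 6, 54, 92.
XhoI cuts at 3 sites.

3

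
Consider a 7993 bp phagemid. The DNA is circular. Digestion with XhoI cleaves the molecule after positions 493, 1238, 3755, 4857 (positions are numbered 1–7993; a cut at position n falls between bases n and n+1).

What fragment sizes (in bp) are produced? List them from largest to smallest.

Circular molecule, 4 cuts → 4 fragments:
  1238 − 493 = 745 bp
  3755 − 1238 = 2517 bp
  4857 − 3755 = 1102 bp
  wrap: 7993 − 4857 + 493 = 3629 bp
Sorted largest to smallest: 3629, 2517, 1102, 745 bp.

3629, 2517, 1102, 745 bp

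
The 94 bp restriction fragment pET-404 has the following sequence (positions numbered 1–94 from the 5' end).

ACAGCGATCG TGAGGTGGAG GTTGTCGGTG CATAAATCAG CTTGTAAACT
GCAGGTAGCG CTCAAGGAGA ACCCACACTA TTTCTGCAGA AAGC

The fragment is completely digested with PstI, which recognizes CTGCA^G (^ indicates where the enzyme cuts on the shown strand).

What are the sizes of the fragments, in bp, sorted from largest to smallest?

PstI sites (CTGCAG) start at positions 49, 84.
PstI cuts after base 5 of each site (before the last base), so after positions 53, 88.
Linear molecule, 2 cuts → 3 fragments:
  1–53 → 53 bp
  54–88 → 35 bp
  89–94 → 6 bp
Sorted largest to smallest: 53, 35, 6 bp.

53, 35, 6 bp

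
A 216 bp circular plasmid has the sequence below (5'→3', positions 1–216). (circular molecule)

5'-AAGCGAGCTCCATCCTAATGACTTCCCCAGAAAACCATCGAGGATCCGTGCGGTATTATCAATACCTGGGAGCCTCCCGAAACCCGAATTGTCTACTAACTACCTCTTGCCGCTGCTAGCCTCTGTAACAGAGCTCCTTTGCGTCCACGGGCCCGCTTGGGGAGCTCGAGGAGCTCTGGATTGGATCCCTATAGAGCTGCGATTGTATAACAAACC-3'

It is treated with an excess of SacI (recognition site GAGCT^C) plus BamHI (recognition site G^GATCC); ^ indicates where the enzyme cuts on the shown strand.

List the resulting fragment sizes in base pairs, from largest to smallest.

SacI sites (GAGCTC) start at positions 5, 131, 162, 171.
SacI cuts after base 5 of each site (before the last base), so after positions 9, 135, 166, 175.
BamHI sites (GGATCC) start at positions 42, 183.
BamHI cuts after the first base of each site, so after positions 42, 183.
Combined cut positions: 9, 42, 135, 166, 175, 183.
Circular molecule, 6 cuts → 6 fragments:
  10–42 → 33 bp
  43–135 → 93 bp
  136–166 → 31 bp
  167–175 → 9 bp
  176–183 → 8 bp
  184–216 then 1–9 → 33 + 9 = 42 bp
Sorted largest to smallest: 93, 42, 33, 31, 9, 8 bp.

93, 42, 33, 31, 9, 8 bp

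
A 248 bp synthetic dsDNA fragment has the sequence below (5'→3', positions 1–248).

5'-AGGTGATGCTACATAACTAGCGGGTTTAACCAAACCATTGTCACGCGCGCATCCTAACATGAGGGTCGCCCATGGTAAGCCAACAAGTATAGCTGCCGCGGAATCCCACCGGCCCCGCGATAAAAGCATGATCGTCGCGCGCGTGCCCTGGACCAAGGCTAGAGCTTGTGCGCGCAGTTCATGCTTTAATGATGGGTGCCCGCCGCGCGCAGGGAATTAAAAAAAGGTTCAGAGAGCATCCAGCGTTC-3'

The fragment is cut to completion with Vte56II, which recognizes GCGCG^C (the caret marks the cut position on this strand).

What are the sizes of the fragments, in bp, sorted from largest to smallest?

92, 49, 39, 35, 33 bp

Vte56II sites (GCGCGC) start at positions 45, 137, 170, 205.
Vte56II cuts after base 5 of each site (before the last base), so after positions 49, 141, 174, 209.
Linear molecule, 4 cuts → 5 fragments:
  1–49 → 49 bp
  50–141 → 92 bp
  142–174 → 33 bp
  175–209 → 35 bp
  210–248 → 39 bp
Sorted largest to smallest: 92, 49, 39, 35, 33 bp.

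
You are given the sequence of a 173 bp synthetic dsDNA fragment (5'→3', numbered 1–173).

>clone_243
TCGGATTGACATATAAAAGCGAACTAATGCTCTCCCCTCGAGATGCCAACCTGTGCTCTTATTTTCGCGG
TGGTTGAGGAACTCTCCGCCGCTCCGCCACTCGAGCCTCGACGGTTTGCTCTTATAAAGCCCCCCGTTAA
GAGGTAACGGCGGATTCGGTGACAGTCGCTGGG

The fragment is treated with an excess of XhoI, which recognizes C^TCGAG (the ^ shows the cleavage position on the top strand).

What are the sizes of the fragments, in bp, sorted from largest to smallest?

73, 63, 37 bp

XhoI sites (CTCGAG) start at positions 37, 100.
XhoI cuts after the first base of each site, so after positions 37, 100.
Linear molecule, 2 cuts → 3 fragments:
  1–37 → 37 bp
  38–100 → 63 bp
  101–173 → 73 bp
Sorted largest to smallest: 73, 63, 37 bp.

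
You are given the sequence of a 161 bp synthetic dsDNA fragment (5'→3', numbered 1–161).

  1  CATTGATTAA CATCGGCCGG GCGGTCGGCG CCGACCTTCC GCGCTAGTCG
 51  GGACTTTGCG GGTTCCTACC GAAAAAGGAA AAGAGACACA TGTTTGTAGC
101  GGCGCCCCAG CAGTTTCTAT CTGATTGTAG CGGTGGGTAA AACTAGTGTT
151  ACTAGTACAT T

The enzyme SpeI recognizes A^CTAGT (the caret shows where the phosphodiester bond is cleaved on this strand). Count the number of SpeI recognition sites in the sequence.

ACTAGT occurs starting at positions 142, 151.
SpeI cuts at 2 sites.

2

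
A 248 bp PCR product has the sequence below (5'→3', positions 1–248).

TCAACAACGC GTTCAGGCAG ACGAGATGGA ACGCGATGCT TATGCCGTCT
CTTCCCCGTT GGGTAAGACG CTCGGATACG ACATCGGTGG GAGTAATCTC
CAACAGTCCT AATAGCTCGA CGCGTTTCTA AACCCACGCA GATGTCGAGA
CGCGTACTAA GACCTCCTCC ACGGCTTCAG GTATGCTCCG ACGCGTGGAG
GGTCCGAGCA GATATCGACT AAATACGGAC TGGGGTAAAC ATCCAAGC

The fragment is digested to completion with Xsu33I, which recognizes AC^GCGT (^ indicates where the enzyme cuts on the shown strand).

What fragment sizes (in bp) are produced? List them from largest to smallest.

113, 56, 41, 30, 8 bp

Xsu33I sites (ACGCGT) start at positions 7, 120, 150, 191.
Xsu33I cuts after base 2 of each site, so after positions 8, 121, 151, 192.
Linear molecule, 4 cuts → 5 fragments:
  1–8 → 8 bp
  9–121 → 113 bp
  122–151 → 30 bp
  152–192 → 41 bp
  193–248 → 56 bp
Sorted largest to smallest: 113, 56, 41, 30, 8 bp.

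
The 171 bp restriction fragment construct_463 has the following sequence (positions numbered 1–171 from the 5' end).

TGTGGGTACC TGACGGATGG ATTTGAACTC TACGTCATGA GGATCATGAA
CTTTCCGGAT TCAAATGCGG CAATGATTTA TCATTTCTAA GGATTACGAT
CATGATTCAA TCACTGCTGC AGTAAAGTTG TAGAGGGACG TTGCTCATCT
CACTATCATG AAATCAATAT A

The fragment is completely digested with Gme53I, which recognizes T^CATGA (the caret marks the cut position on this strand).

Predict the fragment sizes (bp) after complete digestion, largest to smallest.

56, 56, 35, 15, 9 bp

Gme53I sites (TCATGA) start at positions 35, 44, 100, 156.
Gme53I cuts after the first base of each site, so after positions 35, 44, 100, 156.
Linear molecule, 4 cuts → 5 fragments:
  1–35 → 35 bp
  36–44 → 9 bp
  45–100 → 56 bp
  101–156 → 56 bp
  157–171 → 15 bp
Sorted largest to smallest: 56, 56, 35, 15, 9 bp.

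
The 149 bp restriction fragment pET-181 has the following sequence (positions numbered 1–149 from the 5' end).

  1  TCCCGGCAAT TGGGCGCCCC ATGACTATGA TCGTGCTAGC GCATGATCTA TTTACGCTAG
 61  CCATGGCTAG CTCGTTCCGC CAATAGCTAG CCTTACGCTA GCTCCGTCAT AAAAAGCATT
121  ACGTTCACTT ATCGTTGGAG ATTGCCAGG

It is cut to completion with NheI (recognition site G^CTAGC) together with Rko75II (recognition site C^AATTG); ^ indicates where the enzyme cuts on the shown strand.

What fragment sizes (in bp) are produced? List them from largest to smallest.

52, 28, 21, 20, 11, 10, 7 bp

NheI sites (GCTAGC) start at positions 35, 56, 66, 86, 97.
NheI cuts after the first base of each site, so after positions 35, 56, 66, 86, 97.
The Rko75II site (CAATTG) starts at position 7.
Rko75II cuts after the first base of each site, so after position 7.
Combined cut positions: 7, 35, 56, 66, 86, 97.
Linear molecule, 6 cuts → 7 fragments:
  1–7 → 7 bp
  8–35 → 28 bp
  36–56 → 21 bp
  57–66 → 10 bp
  67–86 → 20 bp
  87–97 → 11 bp
  98–149 → 52 bp
Sorted largest to smallest: 52, 28, 21, 20, 11, 10, 7 bp.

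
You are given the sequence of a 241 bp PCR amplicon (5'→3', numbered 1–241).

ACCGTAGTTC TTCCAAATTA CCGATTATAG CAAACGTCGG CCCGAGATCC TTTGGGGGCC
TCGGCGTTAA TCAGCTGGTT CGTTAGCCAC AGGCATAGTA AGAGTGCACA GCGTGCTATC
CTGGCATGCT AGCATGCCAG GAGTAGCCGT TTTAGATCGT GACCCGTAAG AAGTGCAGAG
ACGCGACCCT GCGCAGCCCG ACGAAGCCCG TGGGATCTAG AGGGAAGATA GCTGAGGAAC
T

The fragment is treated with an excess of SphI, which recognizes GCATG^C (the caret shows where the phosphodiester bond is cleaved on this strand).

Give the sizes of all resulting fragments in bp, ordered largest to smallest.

SphI sites (GCATGC) start at positions 124, 132.
SphI cuts after base 5 of each site (before the last base), so after positions 128, 136.
Linear molecule, 2 cuts → 3 fragments:
  1–128 → 128 bp
  129–136 → 8 bp
  137–241 → 105 bp
Sorted largest to smallest: 128, 105, 8 bp.

128, 105, 8 bp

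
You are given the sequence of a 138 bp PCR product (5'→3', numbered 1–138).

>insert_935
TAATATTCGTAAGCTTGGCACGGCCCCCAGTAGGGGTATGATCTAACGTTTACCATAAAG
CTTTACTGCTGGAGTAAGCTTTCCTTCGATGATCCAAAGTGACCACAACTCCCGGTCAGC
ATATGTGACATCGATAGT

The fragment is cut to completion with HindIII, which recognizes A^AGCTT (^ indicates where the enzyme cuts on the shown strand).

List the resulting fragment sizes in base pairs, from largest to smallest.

62, 47, 18, 11 bp

HindIII sites (AAGCTT) start at positions 11, 58, 76.
HindIII cuts after the first base of each site, so after positions 11, 58, 76.
Linear molecule, 3 cuts → 4 fragments:
  1–11 → 11 bp
  12–58 → 47 bp
  59–76 → 18 bp
  77–138 → 62 bp
Sorted largest to smallest: 62, 47, 18, 11 bp.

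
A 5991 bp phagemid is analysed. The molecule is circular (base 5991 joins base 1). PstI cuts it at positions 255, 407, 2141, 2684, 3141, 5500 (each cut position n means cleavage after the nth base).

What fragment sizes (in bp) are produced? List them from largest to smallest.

2359, 1734, 746, 543, 457, 152 bp

Circular molecule, 6 cuts → 6 fragments:
  407 − 255 = 152 bp
  2141 − 407 = 1734 bp
  2684 − 2141 = 543 bp
  3141 − 2684 = 457 bp
  5500 − 3141 = 2359 bp
  wrap: 5991 − 5500 + 255 = 746 bp
Sorted largest to smallest: 2359, 1734, 746, 543, 457, 152 bp.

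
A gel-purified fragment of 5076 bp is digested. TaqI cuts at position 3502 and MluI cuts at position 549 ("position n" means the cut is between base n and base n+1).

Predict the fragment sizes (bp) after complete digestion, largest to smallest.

2953, 1574, 549 bp

Combined cut positions (sorted): 549, 3502.
Linear molecule, 2 cuts → 3 fragments:
  549 − 0 = 549 bp
  3502 − 549 = 2953 bp
  5076 − 3502 = 1574 bp
Sorted largest to smallest: 2953, 1574, 549 bp.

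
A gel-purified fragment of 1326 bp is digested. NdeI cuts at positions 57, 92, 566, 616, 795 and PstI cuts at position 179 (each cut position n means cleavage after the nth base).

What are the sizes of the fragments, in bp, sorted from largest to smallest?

Combined cut positions (sorted): 57, 92, 179, 566, 616, 795.
Linear molecule, 6 cuts → 7 fragments:
  57 − 0 = 57 bp
  92 − 57 = 35 bp
  179 − 92 = 87 bp
  566 − 179 = 387 bp
  616 − 566 = 50 bp
  795 − 616 = 179 bp
  1326 − 795 = 531 bp
Sorted largest to smallest: 531, 387, 179, 87, 57, 50, 35 bp.

531, 387, 179, 87, 57, 50, 35 bp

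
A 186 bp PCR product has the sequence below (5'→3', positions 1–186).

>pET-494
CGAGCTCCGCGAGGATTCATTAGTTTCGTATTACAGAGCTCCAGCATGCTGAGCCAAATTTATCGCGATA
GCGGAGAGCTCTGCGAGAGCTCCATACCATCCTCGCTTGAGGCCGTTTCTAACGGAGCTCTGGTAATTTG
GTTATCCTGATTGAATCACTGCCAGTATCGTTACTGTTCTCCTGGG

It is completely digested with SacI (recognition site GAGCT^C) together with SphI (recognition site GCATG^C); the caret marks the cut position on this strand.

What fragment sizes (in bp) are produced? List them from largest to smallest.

57, 38, 34, 32, 11, 8, 6 bp

SacI sites (GAGCTC) start at positions 2, 36, 76, 87, 125.
SacI cuts after base 5 of each site (before the last base), so after positions 6, 40, 80, 91, 129.
The SphI site (GCATGC) starts at position 44.
SphI cuts after base 5 of each site (before the last base), so after position 48.
Combined cut positions: 6, 40, 48, 80, 91, 129.
Linear molecule, 6 cuts → 7 fragments:
  1–6 → 6 bp
  7–40 → 34 bp
  41–48 → 8 bp
  49–80 → 32 bp
  81–91 → 11 bp
  92–129 → 38 bp
  130–186 → 57 bp
Sorted largest to smallest: 57, 38, 34, 32, 11, 8, 6 bp.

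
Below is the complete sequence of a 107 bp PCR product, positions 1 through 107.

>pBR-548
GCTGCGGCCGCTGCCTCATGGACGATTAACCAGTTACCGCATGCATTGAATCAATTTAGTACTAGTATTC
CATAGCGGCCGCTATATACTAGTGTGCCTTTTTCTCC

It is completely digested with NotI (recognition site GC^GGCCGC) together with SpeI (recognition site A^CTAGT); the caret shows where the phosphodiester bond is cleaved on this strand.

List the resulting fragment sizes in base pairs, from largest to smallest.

NotI sites (GCGGCCGC) start at positions 4, 75.
NotI cuts after base 2 of each site, so after positions 5, 76.
SpeI sites (ACTAGT) start at positions 61, 88.
SpeI cuts after the first base of each site, so after positions 61, 88.
Combined cut positions: 5, 61, 76, 88.
Linear molecule, 4 cuts → 5 fragments:
  1–5 → 5 bp
  6–61 → 56 bp
  62–76 → 15 bp
  77–88 → 12 bp
  89–107 → 19 bp
Sorted largest to smallest: 56, 19, 15, 12, 5 bp.

56, 19, 15, 12, 5 bp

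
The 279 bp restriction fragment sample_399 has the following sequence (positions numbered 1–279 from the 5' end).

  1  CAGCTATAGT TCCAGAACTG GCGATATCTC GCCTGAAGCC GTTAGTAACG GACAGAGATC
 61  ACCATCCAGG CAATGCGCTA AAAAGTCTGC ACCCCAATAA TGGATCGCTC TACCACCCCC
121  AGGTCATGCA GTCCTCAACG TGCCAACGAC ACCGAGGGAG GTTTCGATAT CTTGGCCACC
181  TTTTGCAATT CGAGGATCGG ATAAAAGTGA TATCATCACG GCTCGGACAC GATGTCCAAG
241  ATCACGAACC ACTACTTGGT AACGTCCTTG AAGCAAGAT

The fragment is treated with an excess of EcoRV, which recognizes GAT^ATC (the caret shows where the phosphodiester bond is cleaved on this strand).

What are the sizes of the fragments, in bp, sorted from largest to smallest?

143, 68, 43, 25 bp

EcoRV sites (GATATC) start at positions 23, 166, 209.
EcoRV cuts after base 3 of each site, so after positions 25, 168, 211.
Linear molecule, 3 cuts → 4 fragments:
  1–25 → 25 bp
  26–168 → 143 bp
  169–211 → 43 bp
  212–279 → 68 bp
Sorted largest to smallest: 143, 68, 43, 25 bp.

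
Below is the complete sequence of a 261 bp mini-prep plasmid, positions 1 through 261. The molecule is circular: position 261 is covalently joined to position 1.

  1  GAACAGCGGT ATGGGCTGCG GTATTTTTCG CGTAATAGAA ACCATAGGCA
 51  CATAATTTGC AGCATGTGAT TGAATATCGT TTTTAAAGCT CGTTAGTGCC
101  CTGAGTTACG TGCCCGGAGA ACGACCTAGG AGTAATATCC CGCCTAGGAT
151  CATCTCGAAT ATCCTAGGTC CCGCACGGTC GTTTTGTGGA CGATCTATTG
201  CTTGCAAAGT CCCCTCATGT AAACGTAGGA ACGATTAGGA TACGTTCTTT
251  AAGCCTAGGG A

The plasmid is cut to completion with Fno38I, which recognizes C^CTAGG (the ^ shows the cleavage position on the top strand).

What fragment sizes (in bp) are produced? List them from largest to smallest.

Fno38I sites (CCTAGG) start at positions 125, 143, 163, 254.
Fno38I cuts after the first base of each site, so after positions 125, 143, 163, 254.
Circular molecule, 4 cuts → 4 fragments:
  126–143 → 18 bp
  144–163 → 20 bp
  164–254 → 91 bp
  255–261 then 1–125 → 7 + 125 = 132 bp
Sorted largest to smallest: 132, 91, 20, 18 bp.

132, 91, 20, 18 bp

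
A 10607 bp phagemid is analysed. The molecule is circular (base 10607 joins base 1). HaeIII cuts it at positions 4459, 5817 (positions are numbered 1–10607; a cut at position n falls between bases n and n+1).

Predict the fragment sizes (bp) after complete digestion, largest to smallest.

Circular molecule, 2 cuts → 2 fragments:
  5817 − 4459 = 1358 bp
  wrap: 10607 − 5817 + 4459 = 9249 bp
Sorted largest to smallest: 9249, 1358 bp.

9249, 1358 bp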